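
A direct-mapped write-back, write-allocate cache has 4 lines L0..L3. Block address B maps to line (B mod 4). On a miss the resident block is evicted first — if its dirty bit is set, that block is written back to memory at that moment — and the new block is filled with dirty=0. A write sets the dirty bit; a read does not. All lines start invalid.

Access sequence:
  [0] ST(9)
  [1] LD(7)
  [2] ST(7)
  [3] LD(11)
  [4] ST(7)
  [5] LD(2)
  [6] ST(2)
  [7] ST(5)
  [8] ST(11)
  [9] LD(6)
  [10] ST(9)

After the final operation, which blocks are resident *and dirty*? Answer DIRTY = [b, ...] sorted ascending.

DIRTY = [9, 11]

  0 | W B9 → L1 miss [D]
  1 | R B7 → L3 miss [-]
  2 | W B7 → L3 hit [D]
  3 | R B11 → L3 miss wb→B7 [-]
  4 | W B7 → L3 miss [D]
  5 | R B2 → L2 miss [-]
  6 | W B2 → L2 hit [D]
  7 | W B5 → L1 miss wb→B9 [D]
  8 | W B11 → L3 miss wb→B7 [D]
  9 | R B6 → L2 miss wb→B2 [-]
  10 | W B9 → L1 miss wb→B5 [D]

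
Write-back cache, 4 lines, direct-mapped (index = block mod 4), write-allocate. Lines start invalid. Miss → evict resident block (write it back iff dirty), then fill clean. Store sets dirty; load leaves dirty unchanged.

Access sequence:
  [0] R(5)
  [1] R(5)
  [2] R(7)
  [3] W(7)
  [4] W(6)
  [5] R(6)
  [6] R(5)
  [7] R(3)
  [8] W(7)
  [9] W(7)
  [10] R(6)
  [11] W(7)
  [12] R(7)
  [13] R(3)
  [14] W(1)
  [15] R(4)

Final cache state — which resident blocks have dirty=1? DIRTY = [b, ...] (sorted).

  0 | R B5 → L1 miss [-]
  1 | R B5 → L1 hit [-]
  2 | R B7 → L3 miss [-]
  3 | W B7 → L3 hit [D]
  4 | W B6 → L2 miss [D]
  5 | R B6 → L2 hit [D]
  6 | R B5 → L1 hit [-]
  7 | R B3 → L3 miss wb→B7 [-]
  8 | W B7 → L3 miss [D]
  9 | W B7 → L3 hit [D]
  10 | R B6 → L2 hit [D]
  11 | W B7 → L3 hit [D]
  12 | R B7 → L3 hit [D]
  13 | R B3 → L3 miss wb→B7 [-]
  14 | W B1 → L1 miss [D]
  15 | R B4 → L0 miss [-]

DIRTY = [1, 6]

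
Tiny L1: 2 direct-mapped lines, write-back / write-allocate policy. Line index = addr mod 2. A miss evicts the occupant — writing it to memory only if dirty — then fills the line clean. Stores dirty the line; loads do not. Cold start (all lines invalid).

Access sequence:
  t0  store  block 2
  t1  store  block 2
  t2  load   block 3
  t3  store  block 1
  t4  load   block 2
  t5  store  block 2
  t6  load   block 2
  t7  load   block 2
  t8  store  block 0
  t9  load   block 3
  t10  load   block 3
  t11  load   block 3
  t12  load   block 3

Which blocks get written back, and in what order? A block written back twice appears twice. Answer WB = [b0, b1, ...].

WB = [2, 1]

0: W B2 -> L0 miss  d=D]
1: W B2 -> L0 hit  d=D]
2: R B3 -> L1 miss  d=-]
3: W B1 -> L1 miss  d=D]
4: R B2 -> L0 hit  d=D]
5: W B2 -> L0 hit  d=D]
6: R B2 -> L0 hit  d=D]
7: R B2 -> L0 hit  d=D]
8: W B0 -> L0 miss wb->B2  d=D]
9: R B3 -> L1 miss wb->B1  d=-]
10: R B3 -> L1 hit  d=-]
11: R B3 -> L1 hit  d=-]
12: R B3 -> L1 hit  d=-]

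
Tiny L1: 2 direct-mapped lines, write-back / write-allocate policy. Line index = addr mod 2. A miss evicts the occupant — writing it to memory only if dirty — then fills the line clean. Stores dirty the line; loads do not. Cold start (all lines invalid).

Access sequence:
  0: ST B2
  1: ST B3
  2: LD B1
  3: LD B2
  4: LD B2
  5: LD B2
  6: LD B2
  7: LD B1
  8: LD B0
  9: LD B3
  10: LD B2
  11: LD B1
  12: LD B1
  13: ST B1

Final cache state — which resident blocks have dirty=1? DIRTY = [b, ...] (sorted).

DIRTY = [1]

0: W B2 → L0 miss [D]
1: W B3 → L1 miss [D]
2: R B1 → L1 miss wb→B3 [-]
3: R B2 → L0 hit [D]
4: R B2 → L0 hit [D]
5: R B2 → L0 hit [D]
6: R B2 → L0 hit [D]
7: R B1 → L1 hit [-]
8: R B0 → L0 miss wb→B2 [-]
9: R B3 → L1 miss [-]
10: R B2 → L0 miss [-]
11: R B1 → L1 miss [-]
12: R B1 → L1 hit [-]
13: W B1 → L1 hit [D]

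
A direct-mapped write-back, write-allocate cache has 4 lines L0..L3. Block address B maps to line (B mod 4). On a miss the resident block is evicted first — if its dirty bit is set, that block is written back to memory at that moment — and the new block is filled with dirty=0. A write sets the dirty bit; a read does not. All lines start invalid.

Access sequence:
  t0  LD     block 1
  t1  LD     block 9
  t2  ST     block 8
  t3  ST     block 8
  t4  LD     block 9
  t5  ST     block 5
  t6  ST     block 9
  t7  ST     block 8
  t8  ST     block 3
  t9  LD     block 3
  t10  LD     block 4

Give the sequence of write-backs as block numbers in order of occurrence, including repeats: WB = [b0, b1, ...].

WB = [5, 8]

  0 | R B1 → L1 miss [-]
  1 | R B9 → L1 miss [-]
  2 | W B8 → L0 miss [D]
  3 | W B8 → L0 hit [D]
  4 | R B9 → L1 hit [-]
  5 | W B5 → L1 miss [D]
  6 | W B9 → L1 miss wb→B5 [D]
  7 | W B8 → L0 hit [D]
  8 | W B3 → L3 miss [D]
  9 | R B3 → L3 hit [D]
  10 | R B4 → L0 miss wb→B8 [-]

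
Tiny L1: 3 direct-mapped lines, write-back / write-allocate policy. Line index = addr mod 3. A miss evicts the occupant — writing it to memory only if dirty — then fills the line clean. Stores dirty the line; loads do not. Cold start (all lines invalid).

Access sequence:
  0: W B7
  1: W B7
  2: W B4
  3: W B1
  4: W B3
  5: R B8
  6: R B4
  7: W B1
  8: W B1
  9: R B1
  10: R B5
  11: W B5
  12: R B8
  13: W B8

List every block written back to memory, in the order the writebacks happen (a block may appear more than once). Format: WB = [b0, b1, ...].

WB = [7, 4, 1, 5]

  0 | W B7 → L1 miss [D]
  1 | W B7 → L1 hit [D]
  2 | W B4 → L1 miss wb→B7 [D]
  3 | W B1 → L1 miss wb→B4 [D]
  4 | W B3 → L0 miss [D]
  5 | R B8 → L2 miss [-]
  6 | R B4 → L1 miss wb→B1 [-]
  7 | W B1 → L1 miss [D]
  8 | W B1 → L1 hit [D]
  9 | R B1 → L1 hit [D]
  10 | R B5 → L2 miss [-]
  11 | W B5 → L2 hit [D]
  12 | R B8 → L2 miss wb→B5 [-]
  13 | W B8 → L2 hit [D]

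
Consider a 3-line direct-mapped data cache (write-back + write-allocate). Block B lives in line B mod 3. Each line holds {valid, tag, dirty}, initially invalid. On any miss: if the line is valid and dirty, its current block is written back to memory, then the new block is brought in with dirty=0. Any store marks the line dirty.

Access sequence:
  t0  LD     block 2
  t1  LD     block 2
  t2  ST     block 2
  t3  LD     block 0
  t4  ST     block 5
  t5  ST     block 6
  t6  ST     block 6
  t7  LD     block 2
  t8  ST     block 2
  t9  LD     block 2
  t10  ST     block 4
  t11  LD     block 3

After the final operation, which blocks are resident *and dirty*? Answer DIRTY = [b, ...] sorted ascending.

  0 | R B2 → L2 miss [-]
  1 | R B2 → L2 hit [-]
  2 | W B2 → L2 hit [D]
  3 | R B0 → L0 miss [-]
  4 | W B5 → L2 miss wb→B2 [D]
  5 | W B6 → L0 miss [D]
  6 | W B6 → L0 hit [D]
  7 | R B2 → L2 miss wb→B5 [-]
  8 | W B2 → L2 hit [D]
  9 | R B2 → L2 hit [D]
  10 | W B4 → L1 miss [D]
  11 | R B3 → L0 miss wb→B6 [-]

DIRTY = [2, 4]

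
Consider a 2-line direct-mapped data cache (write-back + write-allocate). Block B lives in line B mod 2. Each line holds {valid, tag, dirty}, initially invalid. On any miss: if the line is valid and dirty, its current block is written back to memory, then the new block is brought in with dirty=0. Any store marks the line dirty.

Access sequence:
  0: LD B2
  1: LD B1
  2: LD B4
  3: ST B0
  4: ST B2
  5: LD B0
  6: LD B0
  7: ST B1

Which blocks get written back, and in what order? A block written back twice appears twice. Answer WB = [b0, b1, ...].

WB = [0, 2]

0: R B2 → L0 miss [-]
1: R B1 → L1 miss [-]
2: R B4 → L0 miss [-]
3: W B0 → L0 miss [D]
4: W B2 → L0 miss wb→B0 [D]
5: R B0 → L0 miss wb→B2 [-]
6: R B0 → L0 hit [-]
7: W B1 → L1 hit [D]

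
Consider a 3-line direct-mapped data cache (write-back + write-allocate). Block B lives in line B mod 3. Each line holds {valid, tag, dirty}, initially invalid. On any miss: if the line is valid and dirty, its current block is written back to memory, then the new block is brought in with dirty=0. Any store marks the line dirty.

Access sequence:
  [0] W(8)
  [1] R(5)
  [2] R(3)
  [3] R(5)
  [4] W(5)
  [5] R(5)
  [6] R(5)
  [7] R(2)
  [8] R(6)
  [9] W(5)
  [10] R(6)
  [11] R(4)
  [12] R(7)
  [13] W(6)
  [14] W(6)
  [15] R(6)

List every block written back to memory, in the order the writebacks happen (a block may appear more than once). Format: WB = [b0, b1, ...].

WB = [8, 5]

0: W B8 -> L2 miss  d=D]
1: R B5 -> L2 miss wb->B8  d=-]
2: R B3 -> L0 miss  d=-]
3: R B5 -> L2 hit  d=-]
4: W B5 -> L2 hit  d=D]
5: R B5 -> L2 hit  d=D]
6: R B5 -> L2 hit  d=D]
7: R B2 -> L2 miss wb->B5  d=-]
8: R B6 -> L0 miss  d=-]
9: W B5 -> L2 miss  d=D]
10: R B6 -> L0 hit  d=-]
11: R B4 -> L1 miss  d=-]
12: R B7 -> L1 miss  d=-]
13: W B6 -> L0 hit  d=D]
14: W B6 -> L0 hit  d=D]
15: R B6 -> L0 hit  d=D]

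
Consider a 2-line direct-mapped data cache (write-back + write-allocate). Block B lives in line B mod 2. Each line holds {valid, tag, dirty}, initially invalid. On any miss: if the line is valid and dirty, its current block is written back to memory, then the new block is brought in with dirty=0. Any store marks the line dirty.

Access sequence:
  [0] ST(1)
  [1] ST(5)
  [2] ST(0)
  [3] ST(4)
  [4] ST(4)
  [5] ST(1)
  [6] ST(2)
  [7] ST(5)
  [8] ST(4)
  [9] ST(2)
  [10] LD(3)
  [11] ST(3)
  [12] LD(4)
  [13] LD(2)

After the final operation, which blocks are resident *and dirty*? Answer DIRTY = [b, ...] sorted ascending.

DIRTY = [3]

0: W B1 -> L1 miss  d=D]
1: W B5 -> L1 miss wb->B1  d=D]
2: W B0 -> L0 miss  d=D]
3: W B4 -> L0 miss wb->B0  d=D]
4: W B4 -> L0 hit  d=D]
5: W B1 -> L1 miss wb->B5  d=D]
6: W B2 -> L0 miss wb->B4  d=D]
7: W B5 -> L1 miss wb->B1  d=D]
8: W B4 -> L0 miss wb->B2  d=D]
9: W B2 -> L0 miss wb->B4  d=D]
10: R B3 -> L1 miss wb->B5  d=-]
11: W B3 -> L1 hit  d=D]
12: R B4 -> L0 miss wb->B2  d=-]
13: R B2 -> L0 miss  d=-]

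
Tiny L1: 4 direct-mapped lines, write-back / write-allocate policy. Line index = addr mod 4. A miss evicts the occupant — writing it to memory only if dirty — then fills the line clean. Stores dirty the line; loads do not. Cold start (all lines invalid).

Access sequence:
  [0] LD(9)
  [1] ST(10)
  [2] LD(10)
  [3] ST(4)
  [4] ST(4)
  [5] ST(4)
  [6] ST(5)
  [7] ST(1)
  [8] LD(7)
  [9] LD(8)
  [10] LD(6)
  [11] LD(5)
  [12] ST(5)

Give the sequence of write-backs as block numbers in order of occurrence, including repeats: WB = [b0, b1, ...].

0: R B9 → L1 miss [-]
1: W B10 → L2 miss [D]
2: R B10 → L2 hit [D]
3: W B4 → L0 miss [D]
4: W B4 → L0 hit [D]
5: W B4 → L0 hit [D]
6: W B5 → L1 miss [D]
7: W B1 → L1 miss wb→B5 [D]
8: R B7 → L3 miss [-]
9: R B8 → L0 miss wb→B4 [-]
10: R B6 → L2 miss wb→B10 [-]
11: R B5 → L1 miss wb→B1 [-]
12: W B5 → L1 hit [D]

WB = [5, 4, 10, 1]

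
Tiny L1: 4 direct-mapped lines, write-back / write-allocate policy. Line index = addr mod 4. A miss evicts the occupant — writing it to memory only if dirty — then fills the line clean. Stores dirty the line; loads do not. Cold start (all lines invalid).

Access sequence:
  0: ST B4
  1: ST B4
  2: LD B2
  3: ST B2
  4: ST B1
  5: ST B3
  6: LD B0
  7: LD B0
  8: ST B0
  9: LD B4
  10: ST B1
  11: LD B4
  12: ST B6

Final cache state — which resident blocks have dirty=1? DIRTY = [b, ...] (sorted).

0: W B4 -> L0 miss  d=D]
1: W B4 -> L0 hit  d=D]
2: R B2 -> L2 miss  d=-]
3: W B2 -> L2 hit  d=D]
4: W B1 -> L1 miss  d=D]
5: W B3 -> L3 miss  d=D]
6: R B0 -> L0 miss wb->B4  d=-]
7: R B0 -> L0 hit  d=-]
8: W B0 -> L0 hit  d=D]
9: R B4 -> L0 miss wb->B0  d=-]
10: W B1 -> L1 hit  d=D]
11: R B4 -> L0 hit  d=-]
12: W B6 -> L2 miss wb->B2  d=D]

DIRTY = [1, 3, 6]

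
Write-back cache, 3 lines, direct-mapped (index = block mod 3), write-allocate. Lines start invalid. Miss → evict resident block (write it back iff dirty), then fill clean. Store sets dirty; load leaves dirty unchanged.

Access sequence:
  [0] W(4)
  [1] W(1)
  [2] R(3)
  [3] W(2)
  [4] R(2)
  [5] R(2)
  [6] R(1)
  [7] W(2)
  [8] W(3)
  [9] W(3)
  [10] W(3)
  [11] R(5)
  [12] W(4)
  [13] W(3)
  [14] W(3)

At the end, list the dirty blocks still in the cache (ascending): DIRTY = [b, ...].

DIRTY = [3, 4]

  0 | W B4 → L1 miss [D]
  1 | W B1 → L1 miss wb→B4 [D]
  2 | R B3 → L0 miss [-]
  3 | W B2 → L2 miss [D]
  4 | R B2 → L2 hit [D]
  5 | R B2 → L2 hit [D]
  6 | R B1 → L1 hit [D]
  7 | W B2 → L2 hit [D]
  8 | W B3 → L0 hit [D]
  9 | W B3 → L0 hit [D]
  10 | W B3 → L0 hit [D]
  11 | R B5 → L2 miss wb→B2 [-]
  12 | W B4 → L1 miss wb→B1 [D]
  13 | W B3 → L0 hit [D]
  14 | W B3 → L0 hit [D]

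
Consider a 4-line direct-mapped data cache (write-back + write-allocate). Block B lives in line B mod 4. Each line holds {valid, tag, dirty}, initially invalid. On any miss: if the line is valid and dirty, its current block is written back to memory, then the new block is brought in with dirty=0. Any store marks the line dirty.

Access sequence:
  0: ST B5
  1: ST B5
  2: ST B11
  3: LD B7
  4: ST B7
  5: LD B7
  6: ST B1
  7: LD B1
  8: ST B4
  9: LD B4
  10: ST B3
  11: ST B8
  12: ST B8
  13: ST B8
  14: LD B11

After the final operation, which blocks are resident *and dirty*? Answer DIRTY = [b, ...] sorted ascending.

0: W B5 -> L1 miss  d=D]
1: W B5 -> L1 hit  d=D]
2: W B11 -> L3 miss  d=D]
3: R B7 -> L3 miss wb->B11  d=-]
4: W B7 -> L3 hit  d=D]
5: R B7 -> L3 hit  d=D]
6: W B1 -> L1 miss wb->B5  d=D]
7: R B1 -> L1 hit  d=D]
8: W B4 -> L0 miss  d=D]
9: R B4 -> L0 hit  d=D]
10: W B3 -> L3 miss wb->B7  d=D]
11: W B8 -> L0 miss wb->B4  d=D]
12: W B8 -> L0 hit  d=D]
13: W B8 -> L0 hit  d=D]
14: R B11 -> L3 miss wb->B3  d=-]

DIRTY = [1, 8]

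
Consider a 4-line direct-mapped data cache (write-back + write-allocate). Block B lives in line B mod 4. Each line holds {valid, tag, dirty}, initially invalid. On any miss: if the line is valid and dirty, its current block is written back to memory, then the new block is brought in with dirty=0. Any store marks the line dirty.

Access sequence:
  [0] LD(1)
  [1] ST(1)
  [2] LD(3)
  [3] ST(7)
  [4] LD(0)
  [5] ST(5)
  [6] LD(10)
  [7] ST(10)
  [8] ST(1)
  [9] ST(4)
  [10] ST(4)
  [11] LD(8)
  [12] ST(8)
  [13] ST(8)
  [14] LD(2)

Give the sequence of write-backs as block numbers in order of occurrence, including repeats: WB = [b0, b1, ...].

WB = [1, 5, 4, 10]

0: R B1 → L1 miss [-]
1: W B1 → L1 hit [D]
2: R B3 → L3 miss [-]
3: W B7 → L3 miss [D]
4: R B0 → L0 miss [-]
5: W B5 → L1 miss wb→B1 [D]
6: R B10 → L2 miss [-]
7: W B10 → L2 hit [D]
8: W B1 → L1 miss wb→B5 [D]
9: W B4 → L0 miss [D]
10: W B4 → L0 hit [D]
11: R B8 → L0 miss wb→B4 [-]
12: W B8 → L0 hit [D]
13: W B8 → L0 hit [D]
14: R B2 → L2 miss wb→B10 [-]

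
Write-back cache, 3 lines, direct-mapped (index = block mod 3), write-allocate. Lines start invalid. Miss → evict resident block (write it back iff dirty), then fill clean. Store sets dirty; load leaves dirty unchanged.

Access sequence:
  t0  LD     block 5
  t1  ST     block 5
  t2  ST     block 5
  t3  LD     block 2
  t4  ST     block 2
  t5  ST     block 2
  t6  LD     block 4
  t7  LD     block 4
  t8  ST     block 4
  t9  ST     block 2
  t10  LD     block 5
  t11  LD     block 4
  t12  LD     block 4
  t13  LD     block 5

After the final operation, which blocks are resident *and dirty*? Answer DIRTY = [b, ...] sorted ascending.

0: R B5 -> L2 miss  d=-]
1: W B5 -> L2 hit  d=D]
2: W B5 -> L2 hit  d=D]
3: R B2 -> L2 miss wb->B5  d=-]
4: W B2 -> L2 hit  d=D]
5: W B2 -> L2 hit  d=D]
6: R B4 -> L1 miss  d=-]
7: R B4 -> L1 hit  d=-]
8: W B4 -> L1 hit  d=D]
9: W B2 -> L2 hit  d=D]
10: R B5 -> L2 miss wb->B2  d=-]
11: R B4 -> L1 hit  d=D]
12: R B4 -> L1 hit  d=D]
13: R B5 -> L2 hit  d=-]

DIRTY = [4]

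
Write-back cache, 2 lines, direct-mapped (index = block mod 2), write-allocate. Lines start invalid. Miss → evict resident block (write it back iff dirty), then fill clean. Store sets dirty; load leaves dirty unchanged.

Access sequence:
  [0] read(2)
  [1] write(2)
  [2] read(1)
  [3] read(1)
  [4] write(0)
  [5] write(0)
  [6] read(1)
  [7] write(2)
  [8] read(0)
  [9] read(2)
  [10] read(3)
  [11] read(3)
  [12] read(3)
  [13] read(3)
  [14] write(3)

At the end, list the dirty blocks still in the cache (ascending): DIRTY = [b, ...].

  0 | R B2 → L0 miss [-]
  1 | W B2 → L0 hit [D]
  2 | R B1 → L1 miss [-]
  3 | R B1 → L1 hit [-]
  4 | W B0 → L0 miss wb→B2 [D]
  5 | W B0 → L0 hit [D]
  6 | R B1 → L1 hit [-]
  7 | W B2 → L0 miss wb→B0 [D]
  8 | R B0 → L0 miss wb→B2 [-]
  9 | R B2 → L0 miss [-]
  10 | R B3 → L1 miss [-]
  11 | R B3 → L1 hit [-]
  12 | R B3 → L1 hit [-]
  13 | R B3 → L1 hit [-]
  14 | W B3 → L1 hit [D]

DIRTY = [3]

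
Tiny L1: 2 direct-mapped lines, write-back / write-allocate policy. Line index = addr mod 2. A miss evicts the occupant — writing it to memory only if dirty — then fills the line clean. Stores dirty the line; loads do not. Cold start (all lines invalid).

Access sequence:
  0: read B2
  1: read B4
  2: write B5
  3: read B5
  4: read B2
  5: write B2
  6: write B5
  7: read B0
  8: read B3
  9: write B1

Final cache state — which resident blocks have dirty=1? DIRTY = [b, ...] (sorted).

0: R B2 -> L0 miss  d=-]
1: R B4 -> L0 miss  d=-]
2: W B5 -> L1 miss  d=D]
3: R B5 -> L1 hit  d=D]
4: R B2 -> L0 miss  d=-]
5: W B2 -> L0 hit  d=D]
6: W B5 -> L1 hit  d=D]
7: R B0 -> L0 miss wb->B2  d=-]
8: R B3 -> L1 miss wb->B5  d=-]
9: W B1 -> L1 miss  d=D]

DIRTY = [1]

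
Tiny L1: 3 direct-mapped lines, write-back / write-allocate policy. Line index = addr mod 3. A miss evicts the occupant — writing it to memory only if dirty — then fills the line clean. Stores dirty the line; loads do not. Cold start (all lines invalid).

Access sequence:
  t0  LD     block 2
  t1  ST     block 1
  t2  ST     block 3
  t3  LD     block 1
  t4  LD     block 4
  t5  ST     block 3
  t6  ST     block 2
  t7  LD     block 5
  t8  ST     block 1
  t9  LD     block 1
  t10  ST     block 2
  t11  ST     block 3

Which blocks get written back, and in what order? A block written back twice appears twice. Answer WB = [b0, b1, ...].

0: R B2 -> L2 miss  d=-]
1: W B1 -> L1 miss  d=D]
2: W B3 -> L0 miss  d=D]
3: R B1 -> L1 hit  d=D]
4: R B4 -> L1 miss wb->B1  d=-]
5: W B3 -> L0 hit  d=D]
6: W B2 -> L2 hit  d=D]
7: R B5 -> L2 miss wb->B2  d=-]
8: W B1 -> L1 miss  d=D]
9: R B1 -> L1 hit  d=D]
10: W B2 -> L2 miss  d=D]
11: W B3 -> L0 hit  d=D]

WB = [1, 2]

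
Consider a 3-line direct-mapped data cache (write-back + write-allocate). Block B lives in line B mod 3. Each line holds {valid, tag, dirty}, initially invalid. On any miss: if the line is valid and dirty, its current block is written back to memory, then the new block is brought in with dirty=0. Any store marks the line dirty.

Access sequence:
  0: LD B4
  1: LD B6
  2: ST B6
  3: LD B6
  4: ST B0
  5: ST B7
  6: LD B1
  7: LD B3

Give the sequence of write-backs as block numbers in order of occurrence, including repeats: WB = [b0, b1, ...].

WB = [6, 7, 0]

0: R B4 → L1 miss [-]
1: R B6 → L0 miss [-]
2: W B6 → L0 hit [D]
3: R B6 → L0 hit [D]
4: W B0 → L0 miss wb→B6 [D]
5: W B7 → L1 miss [D]
6: R B1 → L1 miss wb→B7 [-]
7: R B3 → L0 miss wb→B0 [-]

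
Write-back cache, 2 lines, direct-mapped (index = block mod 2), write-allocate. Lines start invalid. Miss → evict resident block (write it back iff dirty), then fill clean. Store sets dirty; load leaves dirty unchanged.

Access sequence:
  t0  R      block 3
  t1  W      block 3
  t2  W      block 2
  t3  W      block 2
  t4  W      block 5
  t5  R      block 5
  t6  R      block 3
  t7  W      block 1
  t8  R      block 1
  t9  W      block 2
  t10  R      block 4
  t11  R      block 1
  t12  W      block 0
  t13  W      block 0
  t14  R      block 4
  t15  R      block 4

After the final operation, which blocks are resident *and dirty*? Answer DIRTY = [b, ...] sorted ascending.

0: R B3 → L1 miss [-]
1: W B3 → L1 hit [D]
2: W B2 → L0 miss [D]
3: W B2 → L0 hit [D]
4: W B5 → L1 miss wb→B3 [D]
5: R B5 → L1 hit [D]
6: R B3 → L1 miss wb→B5 [-]
7: W B1 → L1 miss [D]
8: R B1 → L1 hit [D]
9: W B2 → L0 hit [D]
10: R B4 → L0 miss wb→B2 [-]
11: R B1 → L1 hit [D]
12: W B0 → L0 miss [D]
13: W B0 → L0 hit [D]
14: R B4 → L0 miss wb→B0 [-]
15: R B4 → L0 hit [-]

DIRTY = [1]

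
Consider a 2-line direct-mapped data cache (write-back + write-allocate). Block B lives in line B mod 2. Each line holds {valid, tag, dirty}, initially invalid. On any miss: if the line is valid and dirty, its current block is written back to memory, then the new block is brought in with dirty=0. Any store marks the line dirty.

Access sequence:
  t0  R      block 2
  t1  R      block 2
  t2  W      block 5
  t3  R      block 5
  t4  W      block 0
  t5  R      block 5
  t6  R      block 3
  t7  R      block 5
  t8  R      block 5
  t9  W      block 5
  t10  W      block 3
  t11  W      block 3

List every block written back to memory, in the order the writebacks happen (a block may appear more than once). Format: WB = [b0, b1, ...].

WB = [5, 5]

0: R B2 -> L0 miss  d=-]
1: R B2 -> L0 hit  d=-]
2: W B5 -> L1 miss  d=D]
3: R B5 -> L1 hit  d=D]
4: W B0 -> L0 miss  d=D]
5: R B5 -> L1 hit  d=D]
6: R B3 -> L1 miss wb->B5  d=-]
7: R B5 -> L1 miss  d=-]
8: R B5 -> L1 hit  d=-]
9: W B5 -> L1 hit  d=D]
10: W B3 -> L1 miss wb->B5  d=D]
11: W B3 -> L1 hit  d=D]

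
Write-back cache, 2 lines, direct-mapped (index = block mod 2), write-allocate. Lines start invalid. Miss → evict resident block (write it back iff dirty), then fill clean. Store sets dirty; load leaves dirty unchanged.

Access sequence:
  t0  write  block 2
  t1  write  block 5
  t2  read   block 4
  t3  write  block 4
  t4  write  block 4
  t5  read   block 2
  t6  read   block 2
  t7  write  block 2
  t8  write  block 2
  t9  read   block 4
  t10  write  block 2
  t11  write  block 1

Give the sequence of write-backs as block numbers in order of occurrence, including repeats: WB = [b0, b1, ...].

0: W B2 → L0 miss [D]
1: W B5 → L1 miss [D]
2: R B4 → L0 miss wb→B2 [-]
3: W B4 → L0 hit [D]
4: W B4 → L0 hit [D]
5: R B2 → L0 miss wb→B4 [-]
6: R B2 → L0 hit [-]
7: W B2 → L0 hit [D]
8: W B2 → L0 hit [D]
9: R B4 → L0 miss wb→B2 [-]
10: W B2 → L0 miss [D]
11: W B1 → L1 miss wb→B5 [D]

WB = [2, 4, 2, 5]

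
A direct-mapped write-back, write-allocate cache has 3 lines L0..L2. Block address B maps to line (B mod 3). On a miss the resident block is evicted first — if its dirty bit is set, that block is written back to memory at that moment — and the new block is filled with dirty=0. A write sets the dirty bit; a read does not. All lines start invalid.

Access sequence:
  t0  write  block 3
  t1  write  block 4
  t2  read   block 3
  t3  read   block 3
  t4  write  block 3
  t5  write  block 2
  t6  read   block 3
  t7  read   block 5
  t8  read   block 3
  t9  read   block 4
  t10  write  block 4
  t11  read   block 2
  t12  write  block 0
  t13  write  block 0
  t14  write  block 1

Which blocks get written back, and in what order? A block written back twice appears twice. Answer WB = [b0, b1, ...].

0: W B3 -> L0 miss  d=D]
1: W B4 -> L1 miss  d=D]
2: R B3 -> L0 hit  d=D]
3: R B3 -> L0 hit  d=D]
4: W B3 -> L0 hit  d=D]
5: W B2 -> L2 miss  d=D]
6: R B3 -> L0 hit  d=D]
7: R B5 -> L2 miss wb->B2  d=-]
8: R B3 -> L0 hit  d=D]
9: R B4 -> L1 hit  d=D]
10: W B4 -> L1 hit  d=D]
11: R B2 -> L2 miss  d=-]
12: W B0 -> L0 miss wb->B3  d=D]
13: W B0 -> L0 hit  d=D]
14: W B1 -> L1 miss wb->B4  d=D]

WB = [2, 3, 4]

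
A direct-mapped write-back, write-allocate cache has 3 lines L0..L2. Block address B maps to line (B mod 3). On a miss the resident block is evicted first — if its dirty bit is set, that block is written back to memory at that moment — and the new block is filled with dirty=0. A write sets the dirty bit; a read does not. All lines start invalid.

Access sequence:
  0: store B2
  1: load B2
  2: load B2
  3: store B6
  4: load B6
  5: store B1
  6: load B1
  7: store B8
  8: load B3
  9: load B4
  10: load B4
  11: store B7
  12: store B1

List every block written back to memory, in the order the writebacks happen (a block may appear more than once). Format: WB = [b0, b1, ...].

WB = [2, 6, 1, 7]

0: W B2 -> L2 miss  d=D]
1: R B2 -> L2 hit  d=D]
2: R B2 -> L2 hit  d=D]
3: W B6 -> L0 miss  d=D]
4: R B6 -> L0 hit  d=D]
5: W B1 -> L1 miss  d=D]
6: R B1 -> L1 hit  d=D]
7: W B8 -> L2 miss wb->B2  d=D]
8: R B3 -> L0 miss wb->B6  d=-]
9: R B4 -> L1 miss wb->B1  d=-]
10: R B4 -> L1 hit  d=-]
11: W B7 -> L1 miss  d=D]
12: W B1 -> L1 miss wb->B7  d=D]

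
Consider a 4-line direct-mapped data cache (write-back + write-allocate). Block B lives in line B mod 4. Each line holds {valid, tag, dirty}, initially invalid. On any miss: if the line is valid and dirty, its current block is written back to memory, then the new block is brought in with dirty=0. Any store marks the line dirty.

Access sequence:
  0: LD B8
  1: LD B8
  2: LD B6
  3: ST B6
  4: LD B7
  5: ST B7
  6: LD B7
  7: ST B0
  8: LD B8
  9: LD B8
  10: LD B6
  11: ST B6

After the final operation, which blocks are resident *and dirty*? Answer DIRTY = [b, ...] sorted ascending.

DIRTY = [6, 7]

0: R B8 -> L0 miss  d=-]
1: R B8 -> L0 hit  d=-]
2: R B6 -> L2 miss  d=-]
3: W B6 -> L2 hit  d=D]
4: R B7 -> L3 miss  d=-]
5: W B7 -> L3 hit  d=D]
6: R B7 -> L3 hit  d=D]
7: W B0 -> L0 miss  d=D]
8: R B8 -> L0 miss wb->B0  d=-]
9: R B8 -> L0 hit  d=-]
10: R B6 -> L2 hit  d=D]
11: W B6 -> L2 hit  d=D]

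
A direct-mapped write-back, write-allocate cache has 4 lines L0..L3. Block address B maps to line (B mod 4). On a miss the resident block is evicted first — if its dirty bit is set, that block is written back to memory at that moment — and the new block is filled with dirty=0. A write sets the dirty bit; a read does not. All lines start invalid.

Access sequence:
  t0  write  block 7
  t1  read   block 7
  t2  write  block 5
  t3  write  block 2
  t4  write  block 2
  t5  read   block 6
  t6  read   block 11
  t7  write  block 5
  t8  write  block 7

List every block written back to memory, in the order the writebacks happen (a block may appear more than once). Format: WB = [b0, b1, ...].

WB = [2, 7]

  0 | W B7 → L3 miss [D]
  1 | R B7 → L3 hit [D]
  2 | W B5 → L1 miss [D]
  3 | W B2 → L2 miss [D]
  4 | W B2 → L2 hit [D]
  5 | R B6 → L2 miss wb→B2 [-]
  6 | R B11 → L3 miss wb→B7 [-]
  7 | W B5 → L1 hit [D]
  8 | W B7 → L3 miss [D]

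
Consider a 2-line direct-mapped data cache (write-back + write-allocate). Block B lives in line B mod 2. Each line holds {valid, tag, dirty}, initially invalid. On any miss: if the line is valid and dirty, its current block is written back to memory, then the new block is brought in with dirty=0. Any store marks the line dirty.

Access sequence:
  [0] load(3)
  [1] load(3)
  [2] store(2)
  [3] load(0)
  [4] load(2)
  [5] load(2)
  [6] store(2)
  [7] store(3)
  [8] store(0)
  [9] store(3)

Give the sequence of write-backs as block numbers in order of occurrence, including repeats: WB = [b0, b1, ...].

0: R B3 → L1 miss [-]
1: R B3 → L1 hit [-]
2: W B2 → L0 miss [D]
3: R B0 → L0 miss wb→B2 [-]
4: R B2 → L0 miss [-]
5: R B2 → L0 hit [-]
6: W B2 → L0 hit [D]
7: W B3 → L1 hit [D]
8: W B0 → L0 miss wb→B2 [D]
9: W B3 → L1 hit [D]

WB = [2, 2]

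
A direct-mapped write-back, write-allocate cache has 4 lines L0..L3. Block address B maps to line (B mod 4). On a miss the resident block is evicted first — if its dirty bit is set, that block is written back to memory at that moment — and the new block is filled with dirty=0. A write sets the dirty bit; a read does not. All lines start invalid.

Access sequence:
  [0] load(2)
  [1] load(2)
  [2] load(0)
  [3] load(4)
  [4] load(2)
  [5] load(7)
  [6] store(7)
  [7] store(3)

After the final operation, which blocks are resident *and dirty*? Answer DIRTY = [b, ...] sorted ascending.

DIRTY = [3]

  0 | R B2 → L2 miss [-]
  1 | R B2 → L2 hit [-]
  2 | R B0 → L0 miss [-]
  3 | R B4 → L0 miss [-]
  4 | R B2 → L2 hit [-]
  5 | R B7 → L3 miss [-]
  6 | W B7 → L3 hit [D]
  7 | W B3 → L3 miss wb→B7 [D]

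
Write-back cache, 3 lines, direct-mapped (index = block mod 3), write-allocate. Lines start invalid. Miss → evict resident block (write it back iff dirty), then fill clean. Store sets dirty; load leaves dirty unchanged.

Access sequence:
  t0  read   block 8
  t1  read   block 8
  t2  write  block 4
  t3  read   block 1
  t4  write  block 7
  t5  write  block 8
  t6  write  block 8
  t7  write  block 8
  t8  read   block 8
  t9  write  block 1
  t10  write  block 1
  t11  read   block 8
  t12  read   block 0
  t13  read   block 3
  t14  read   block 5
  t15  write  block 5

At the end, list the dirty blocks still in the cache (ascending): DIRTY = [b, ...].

0: R B8 -> L2 miss  d=-]
1: R B8 -> L2 hit  d=-]
2: W B4 -> L1 miss  d=D]
3: R B1 -> L1 miss wb->B4  d=-]
4: W B7 -> L1 miss  d=D]
5: W B8 -> L2 hit  d=D]
6: W B8 -> L2 hit  d=D]
7: W B8 -> L2 hit  d=D]
8: R B8 -> L2 hit  d=D]
9: W B1 -> L1 miss wb->B7  d=D]
10: W B1 -> L1 hit  d=D]
11: R B8 -> L2 hit  d=D]
12: R B0 -> L0 miss  d=-]
13: R B3 -> L0 miss  d=-]
14: R B5 -> L2 miss wb->B8  d=-]
15: W B5 -> L2 hit  d=D]

DIRTY = [1, 5]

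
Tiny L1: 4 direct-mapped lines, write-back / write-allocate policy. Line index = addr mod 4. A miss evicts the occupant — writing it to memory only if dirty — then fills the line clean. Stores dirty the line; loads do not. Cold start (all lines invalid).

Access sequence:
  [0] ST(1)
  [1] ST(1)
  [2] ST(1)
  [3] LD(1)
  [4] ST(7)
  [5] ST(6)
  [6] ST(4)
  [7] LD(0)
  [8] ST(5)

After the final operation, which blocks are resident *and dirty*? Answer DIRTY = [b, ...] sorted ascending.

DIRTY = [5, 6, 7]

  0 | W B1 → L1 miss [D]
  1 | W B1 → L1 hit [D]
  2 | W B1 → L1 hit [D]
  3 | R B1 → L1 hit [D]
  4 | W B7 → L3 miss [D]
  5 | W B6 → L2 miss [D]
  6 | W B4 → L0 miss [D]
  7 | R B0 → L0 miss wb→B4 [-]
  8 | W B5 → L1 miss wb→B1 [D]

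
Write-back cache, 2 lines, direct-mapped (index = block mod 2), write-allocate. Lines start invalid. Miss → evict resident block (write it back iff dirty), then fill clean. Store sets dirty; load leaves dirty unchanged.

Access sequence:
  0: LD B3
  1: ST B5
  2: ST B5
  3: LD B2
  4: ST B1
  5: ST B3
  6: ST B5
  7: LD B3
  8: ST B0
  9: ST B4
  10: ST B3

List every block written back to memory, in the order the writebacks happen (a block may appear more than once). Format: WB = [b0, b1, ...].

0: R B3 → L1 miss [-]
1: W B5 → L1 miss [D]
2: W B5 → L1 hit [D]
3: R B2 → L0 miss [-]
4: W B1 → L1 miss wb→B5 [D]
5: W B3 → L1 miss wb→B1 [D]
6: W B5 → L1 miss wb→B3 [D]
7: R B3 → L1 miss wb→B5 [-]
8: W B0 → L0 miss [D]
9: W B4 → L0 miss wb→B0 [D]
10: W B3 → L1 hit [D]

WB = [5, 1, 3, 5, 0]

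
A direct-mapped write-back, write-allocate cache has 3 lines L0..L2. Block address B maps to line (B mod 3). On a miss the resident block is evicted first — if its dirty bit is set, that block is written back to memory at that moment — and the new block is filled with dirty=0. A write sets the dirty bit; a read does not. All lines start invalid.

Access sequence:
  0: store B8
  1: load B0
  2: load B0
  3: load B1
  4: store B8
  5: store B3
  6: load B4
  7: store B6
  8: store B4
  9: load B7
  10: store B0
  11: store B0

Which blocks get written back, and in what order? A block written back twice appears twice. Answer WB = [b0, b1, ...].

WB = [3, 4, 6]

  0 | W B8 → L2 miss [D]
  1 | R B0 → L0 miss [-]
  2 | R B0 → L0 hit [-]
  3 | R B1 → L1 miss [-]
  4 | W B8 → L2 hit [D]
  5 | W B3 → L0 miss [D]
  6 | R B4 → L1 miss [-]
  7 | W B6 → L0 miss wb→B3 [D]
  8 | W B4 → L1 hit [D]
  9 | R B7 → L1 miss wb→B4 [-]
  10 | W B0 → L0 miss wb→B6 [D]
  11 | W B0 → L0 hit [D]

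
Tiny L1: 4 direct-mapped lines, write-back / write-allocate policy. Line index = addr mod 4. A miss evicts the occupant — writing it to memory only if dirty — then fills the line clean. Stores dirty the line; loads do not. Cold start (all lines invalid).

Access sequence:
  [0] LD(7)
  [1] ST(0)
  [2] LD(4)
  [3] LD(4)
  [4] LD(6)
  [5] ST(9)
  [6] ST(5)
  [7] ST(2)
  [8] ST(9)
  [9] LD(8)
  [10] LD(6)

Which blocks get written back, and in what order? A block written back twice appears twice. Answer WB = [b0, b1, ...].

WB = [0, 9, 5, 2]

0: R B7 → L3 miss [-]
1: W B0 → L0 miss [D]
2: R B4 → L0 miss wb→B0 [-]
3: R B4 → L0 hit [-]
4: R B6 → L2 miss [-]
5: W B9 → L1 miss [D]
6: W B5 → L1 miss wb→B9 [D]
7: W B2 → L2 miss [D]
8: W B9 → L1 miss wb→B5 [D]
9: R B8 → L0 miss [-]
10: R B6 → L2 miss wb→B2 [-]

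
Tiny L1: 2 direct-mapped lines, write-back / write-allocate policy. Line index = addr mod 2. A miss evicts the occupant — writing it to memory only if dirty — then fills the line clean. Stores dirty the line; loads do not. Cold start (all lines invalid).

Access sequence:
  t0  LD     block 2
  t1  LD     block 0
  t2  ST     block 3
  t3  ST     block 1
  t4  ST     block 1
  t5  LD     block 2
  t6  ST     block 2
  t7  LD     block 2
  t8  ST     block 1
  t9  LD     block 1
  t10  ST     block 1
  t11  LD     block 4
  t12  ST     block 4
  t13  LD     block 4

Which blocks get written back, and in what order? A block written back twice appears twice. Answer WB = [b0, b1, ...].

  0 | R B2 → L0 miss [-]
  1 | R B0 → L0 miss [-]
  2 | W B3 → L1 miss [D]
  3 | W B1 → L1 miss wb→B3 [D]
  4 | W B1 → L1 hit [D]
  5 | R B2 → L0 miss [-]
  6 | W B2 → L0 hit [D]
  7 | R B2 → L0 hit [D]
  8 | W B1 → L1 hit [D]
  9 | R B1 → L1 hit [D]
  10 | W B1 → L1 hit [D]
  11 | R B4 → L0 miss wb→B2 [-]
  12 | W B4 → L0 hit [D]
  13 | R B4 → L0 hit [D]

WB = [3, 2]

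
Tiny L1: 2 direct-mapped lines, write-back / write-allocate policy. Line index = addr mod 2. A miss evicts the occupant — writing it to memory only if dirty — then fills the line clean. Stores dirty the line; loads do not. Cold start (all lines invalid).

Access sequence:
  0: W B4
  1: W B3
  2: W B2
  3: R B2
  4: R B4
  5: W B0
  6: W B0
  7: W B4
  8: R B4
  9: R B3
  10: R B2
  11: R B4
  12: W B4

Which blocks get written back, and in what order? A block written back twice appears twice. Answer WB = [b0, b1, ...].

0: W B4 -> L0 miss  d=D]
1: W B3 -> L1 miss  d=D]
2: W B2 -> L0 miss wb->B4  d=D]
3: R B2 -> L0 hit  d=D]
4: R B4 -> L0 miss wb->B2  d=-]
5: W B0 -> L0 miss  d=D]
6: W B0 -> L0 hit  d=D]
7: W B4 -> L0 miss wb->B0  d=D]
8: R B4 -> L0 hit  d=D]
9: R B3 -> L1 hit  d=D]
10: R B2 -> L0 miss wb->B4  d=-]
11: R B4 -> L0 miss  d=-]
12: W B4 -> L0 hit  d=D]

WB = [4, 2, 0, 4]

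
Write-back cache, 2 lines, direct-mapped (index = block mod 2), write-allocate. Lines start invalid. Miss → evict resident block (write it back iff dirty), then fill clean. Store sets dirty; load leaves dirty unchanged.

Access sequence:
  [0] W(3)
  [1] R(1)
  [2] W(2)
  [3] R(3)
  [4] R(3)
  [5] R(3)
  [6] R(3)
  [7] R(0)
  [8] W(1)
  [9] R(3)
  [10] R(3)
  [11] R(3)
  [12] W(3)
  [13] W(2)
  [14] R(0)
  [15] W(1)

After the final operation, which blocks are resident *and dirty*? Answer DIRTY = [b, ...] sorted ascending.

DIRTY = [1]

0: W B3 → L1 miss [D]
1: R B1 → L1 miss wb→B3 [-]
2: W B2 → L0 miss [D]
3: R B3 → L1 miss [-]
4: R B3 → L1 hit [-]
5: R B3 → L1 hit [-]
6: R B3 → L1 hit [-]
7: R B0 → L0 miss wb→B2 [-]
8: W B1 → L1 miss [D]
9: R B3 → L1 miss wb→B1 [-]
10: R B3 → L1 hit [-]
11: R B3 → L1 hit [-]
12: W B3 → L1 hit [D]
13: W B2 → L0 miss [D]
14: R B0 → L0 miss wb→B2 [-]
15: W B1 → L1 miss wb→B3 [D]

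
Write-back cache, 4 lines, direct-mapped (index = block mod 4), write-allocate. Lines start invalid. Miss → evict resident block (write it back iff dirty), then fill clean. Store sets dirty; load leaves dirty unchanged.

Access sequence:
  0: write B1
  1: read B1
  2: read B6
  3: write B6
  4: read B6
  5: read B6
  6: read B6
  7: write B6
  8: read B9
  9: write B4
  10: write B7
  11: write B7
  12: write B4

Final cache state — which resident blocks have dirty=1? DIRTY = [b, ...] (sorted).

DIRTY = [4, 6, 7]

  0 | W B1 → L1 miss [D]
  1 | R B1 → L1 hit [D]
  2 | R B6 → L2 miss [-]
  3 | W B6 → L2 hit [D]
  4 | R B6 → L2 hit [D]
  5 | R B6 → L2 hit [D]
  6 | R B6 → L2 hit [D]
  7 | W B6 → L2 hit [D]
  8 | R B9 → L1 miss wb→B1 [-]
  9 | W B4 → L0 miss [D]
  10 | W B7 → L3 miss [D]
  11 | W B7 → L3 hit [D]
  12 | W B4 → L0 hit [D]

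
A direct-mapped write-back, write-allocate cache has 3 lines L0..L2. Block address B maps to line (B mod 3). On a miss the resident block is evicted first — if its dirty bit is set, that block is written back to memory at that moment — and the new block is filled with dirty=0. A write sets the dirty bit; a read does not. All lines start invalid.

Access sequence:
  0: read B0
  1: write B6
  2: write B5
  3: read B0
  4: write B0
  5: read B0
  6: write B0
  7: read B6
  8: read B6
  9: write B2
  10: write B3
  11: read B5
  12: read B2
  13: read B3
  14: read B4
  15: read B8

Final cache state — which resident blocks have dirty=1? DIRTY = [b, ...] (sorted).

DIRTY = [3]

0: R B0 → L0 miss [-]
1: W B6 → L0 miss [D]
2: W B5 → L2 miss [D]
3: R B0 → L0 miss wb→B6 [-]
4: W B0 → L0 hit [D]
5: R B0 → L0 hit [D]
6: W B0 → L0 hit [D]
7: R B6 → L0 miss wb→B0 [-]
8: R B6 → L0 hit [-]
9: W B2 → L2 miss wb→B5 [D]
10: W B3 → L0 miss [D]
11: R B5 → L2 miss wb→B2 [-]
12: R B2 → L2 miss [-]
13: R B3 → L0 hit [D]
14: R B4 → L1 miss [-]
15: R B8 → L2 miss [-]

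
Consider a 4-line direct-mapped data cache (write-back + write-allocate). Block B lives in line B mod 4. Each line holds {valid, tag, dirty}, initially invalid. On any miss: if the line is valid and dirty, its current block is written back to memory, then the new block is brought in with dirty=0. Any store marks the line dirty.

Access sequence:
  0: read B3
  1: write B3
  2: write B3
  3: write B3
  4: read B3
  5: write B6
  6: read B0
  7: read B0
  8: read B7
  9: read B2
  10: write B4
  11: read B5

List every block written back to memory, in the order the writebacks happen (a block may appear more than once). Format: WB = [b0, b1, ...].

0: R B3 -> L3 miss  d=-]
1: W B3 -> L3 hit  d=D]
2: W B3 -> L3 hit  d=D]
3: W B3 -> L3 hit  d=D]
4: R B3 -> L3 hit  d=D]
5: W B6 -> L2 miss  d=D]
6: R B0 -> L0 miss  d=-]
7: R B0 -> L0 hit  d=-]
8: R B7 -> L3 miss wb->B3  d=-]
9: R B2 -> L2 miss wb->B6  d=-]
10: W B4 -> L0 miss  d=D]
11: R B5 -> L1 miss  d=-]

WB = [3, 6]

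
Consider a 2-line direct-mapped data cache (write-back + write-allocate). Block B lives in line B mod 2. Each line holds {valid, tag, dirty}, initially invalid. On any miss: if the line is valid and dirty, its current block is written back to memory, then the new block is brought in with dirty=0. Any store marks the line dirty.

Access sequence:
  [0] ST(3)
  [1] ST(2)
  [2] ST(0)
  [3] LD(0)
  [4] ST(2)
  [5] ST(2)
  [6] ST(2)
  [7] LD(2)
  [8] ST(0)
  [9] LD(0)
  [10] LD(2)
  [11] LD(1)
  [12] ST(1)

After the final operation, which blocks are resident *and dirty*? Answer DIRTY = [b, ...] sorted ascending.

DIRTY = [1]

0: W B3 → L1 miss [D]
1: W B2 → L0 miss [D]
2: W B0 → L0 miss wb→B2 [D]
3: R B0 → L0 hit [D]
4: W B2 → L0 miss wb→B0 [D]
5: W B2 → L0 hit [D]
6: W B2 → L0 hit [D]
7: R B2 → L0 hit [D]
8: W B0 → L0 miss wb→B2 [D]
9: R B0 → L0 hit [D]
10: R B2 → L0 miss wb→B0 [-]
11: R B1 → L1 miss wb→B3 [-]
12: W B1 → L1 hit [D]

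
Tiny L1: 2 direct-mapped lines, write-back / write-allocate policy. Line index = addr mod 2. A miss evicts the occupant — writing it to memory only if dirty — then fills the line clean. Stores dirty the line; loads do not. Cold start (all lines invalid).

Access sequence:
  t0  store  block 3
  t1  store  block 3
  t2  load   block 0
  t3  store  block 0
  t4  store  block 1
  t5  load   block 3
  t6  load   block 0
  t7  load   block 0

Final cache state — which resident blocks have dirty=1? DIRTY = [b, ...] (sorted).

DIRTY = [0]

  0 | W B3 → L1 miss [D]
  1 | W B3 → L1 hit [D]
  2 | R B0 → L0 miss [-]
  3 | W B0 → L0 hit [D]
  4 | W B1 → L1 miss wb→B3 [D]
  5 | R B3 → L1 miss wb→B1 [-]
  6 | R B0 → L0 hit [D]
  7 | R B0 → L0 hit [D]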